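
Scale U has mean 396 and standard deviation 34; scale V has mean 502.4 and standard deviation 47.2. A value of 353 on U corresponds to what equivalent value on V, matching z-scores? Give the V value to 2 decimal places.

z = (353 − 396)/34 ≈ -1.2647.
V = 502.4 + z·47.2 = 502.4 + (353 − 396)·47.2/34 ≈ 442.71.

V = 442.71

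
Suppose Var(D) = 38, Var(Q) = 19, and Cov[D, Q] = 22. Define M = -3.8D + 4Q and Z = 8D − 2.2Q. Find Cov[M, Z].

Cov[M, Z] = -434.48

By bilinearity, Cov[M, Z] = ac·Var(D) + bd·Var(Q) + (ad+bc)·Cov[D, Q], with a=-3.8, b=4, c=8, d=-2.2.
ac·Var(D) = (-3.8)·8·38 = -1155.2
bd·Var(Q) = 4·(-2.2)·19 = -167.2
(ad+bc)·Cov[D, Q] = (40.36)·22 = 887.92
Cov[M, Z] = -1155.2 + (-167.2) + 887.92 = -434.48.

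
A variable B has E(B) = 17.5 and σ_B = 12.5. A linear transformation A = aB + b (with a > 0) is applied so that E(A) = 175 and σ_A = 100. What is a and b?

σ_A = a·σ_B (a > 0), so a = 100/12.5 = 8.
E(A) = a·E(B) + b, so b = 175 − 8·17.5 = 35.

a = 8, b = 35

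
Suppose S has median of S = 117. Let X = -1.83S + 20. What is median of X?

median of X = -194.11

A linear map preserves order up to sign, so median of X = a·median of S + b = (-1.83)·117 + 20 = -194.11.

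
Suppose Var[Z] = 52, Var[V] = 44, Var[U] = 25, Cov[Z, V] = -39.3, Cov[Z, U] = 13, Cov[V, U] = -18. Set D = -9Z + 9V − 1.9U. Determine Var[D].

Var[D] = a²·Var[Z] + b²·Var[V] + c²·Var[U] + 2ab·Cov[Z, V] + 2ac·Cov[Z, U] + 2bc·Cov[V, U], with a = -9, b = 9, c = -1.9.
= 4212 + 3564 + 90.25 + 6366.6 + 444.6 + 615.6
= 15293.05.

Var[D] = 15293.05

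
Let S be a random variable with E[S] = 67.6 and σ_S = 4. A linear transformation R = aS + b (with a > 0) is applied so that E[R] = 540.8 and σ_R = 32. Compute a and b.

a = 8, b = 0

σ_R = a·σ_S (a > 0), so a = 32/4 = 8.
E[R] = a·E[S] + b, so b = 540.8 − 8·67.6 = 0.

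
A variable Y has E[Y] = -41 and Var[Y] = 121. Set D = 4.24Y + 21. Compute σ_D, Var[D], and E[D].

D = 4.24Y + 21 is linear with a = 4.24, b = 21.
σ_Y = √121 = 11.
σ_D = |a|·σ_Y = |4.24|·11 = 46.64.
Var[D] = a²·Var[Y] = 4.24²·121 = 2175.2896 (the additive constant 21 does not affect variance).
E[D] = a·E[Y] + b = 4.24·(-41) + 21 = -152.84.

σ_D = 46.64, Var[D] = 2175.2896, E[D] = -152.84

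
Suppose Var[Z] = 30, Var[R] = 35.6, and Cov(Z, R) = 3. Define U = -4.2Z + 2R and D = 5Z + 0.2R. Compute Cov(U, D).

Cov(U, D) = -588.28

By bilinearity, Cov(U, D) = ac·Var[Z] + bd·Var[R] + (ad+bc)·Cov(Z, R), with a=-4.2, b=2, c=5, d=0.2.
ac·Var[Z] = (-4.2)·5·30 = -630
bd·Var[R] = 2·0.2·35.6 = 14.24
(ad+bc)·Cov(Z, R) = (9.16)·3 = 27.48
Cov(U, D) = -630 + 14.24 + 27.48 = -588.28.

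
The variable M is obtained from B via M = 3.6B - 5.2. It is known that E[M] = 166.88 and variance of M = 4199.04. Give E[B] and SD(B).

E[B] = 47.8, SD(B) = 18

From M = 3.6B - 5.2: E[M] = a·E[B] + b, so E[B] = (E[M] − b)/a = (166.88 − (-5.2))/3.6 = 47.8.
SD(M) = √4199.04 = 64.8.
SD(M) = |a|·SD(B), so SD(B) = 64.8/|3.6| = 18.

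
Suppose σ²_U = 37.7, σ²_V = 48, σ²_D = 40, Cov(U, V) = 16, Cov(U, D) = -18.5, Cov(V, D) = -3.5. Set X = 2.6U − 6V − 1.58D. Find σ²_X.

σ²_X = a²·σ²_U + b²·σ²_V + c²·σ²_D + 2ab·Cov(U, V) + 2ac·Cov(U, D) + 2bc·Cov(V, D), with a = 2.6, b = -6, c = -1.58.
= 254.852 + 1728 + 99.856 + (-499.2) + 151.996 + (-66.36)
= 1669.144.

σ²_X = 1669.144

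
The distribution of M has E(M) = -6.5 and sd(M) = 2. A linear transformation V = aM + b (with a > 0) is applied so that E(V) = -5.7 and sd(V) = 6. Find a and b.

sd(V) = a·sd(M) (a > 0), so a = 6/2 = 3.
E(V) = a·E(M) + b, so b = -5.7 − 3·(-6.5) = 13.8.

a = 3, b = 13.8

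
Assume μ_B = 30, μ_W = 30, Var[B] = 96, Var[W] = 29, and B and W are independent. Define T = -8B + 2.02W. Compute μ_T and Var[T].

μ_T = -179.4, Var[T] = 6262.3316

μ_T = (-8)·μ_B + 2.02·μ_W = (-8)·30 + 2.02·30 = -179.4.
Var[T] = a²·Var[B] + b²·Var[W] + 2ab·covariance of B and W with a = -8, b = 2.02.
Independence gives covariance of B and W = 0.
= (-8)²·96 + 2.02²·29 + 2·(-8)·2.02·0
= 6144 + 118.3316 + 0 = 6262.3316.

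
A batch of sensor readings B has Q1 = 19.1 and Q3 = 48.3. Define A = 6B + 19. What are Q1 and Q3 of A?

Q1(A) = 133.6, Q3(A) = 308.8

a = 6 > 0: Q1(A) = a·Q1(B)+b = 133.6, Q3(A) = a·Q3(B)+b = 308.8.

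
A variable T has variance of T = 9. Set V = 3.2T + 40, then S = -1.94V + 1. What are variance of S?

variance of S = 346.853376

variance of V = 3.2²·9 = 92.16.
variance of S = (-1.94)²·92.16 = 346.853376.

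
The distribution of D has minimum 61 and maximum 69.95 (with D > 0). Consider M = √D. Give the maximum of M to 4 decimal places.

√D is increasing on this domain, so max(M) comes from max(D) = 69.95: max(M) = √(69.95) ≈ 8.3636.

max(M) = 8.3636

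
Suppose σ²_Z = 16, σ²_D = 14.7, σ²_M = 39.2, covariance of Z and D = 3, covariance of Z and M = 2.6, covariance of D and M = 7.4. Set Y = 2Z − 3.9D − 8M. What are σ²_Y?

σ²_Y = 3128.147

σ²_Y = a²·σ²_Z + b²·σ²_D + c²·σ²_M + 2ab·covariance of Z and D + 2ac·covariance of Z and M + 2bc·covariance of D and M, with a = 2, b = -3.9, c = -8.
= 64 + 223.587 + 2508.8 + (-46.8) + (-83.2) + 461.76
= 3128.147.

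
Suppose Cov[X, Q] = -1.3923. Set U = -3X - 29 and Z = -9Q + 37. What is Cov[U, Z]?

Cov[U, Z] = a·c·Cov[X, Q] = (-3)·(-9)·(-1.3923) = -37.5921. Additive constants drop out.

Cov[U, Z] = -37.5921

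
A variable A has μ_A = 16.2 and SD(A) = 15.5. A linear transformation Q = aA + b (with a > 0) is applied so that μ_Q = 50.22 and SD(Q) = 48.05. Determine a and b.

a = 3.1, b = 0

SD(Q) = a·SD(A) (a > 0), so a = 48.05/15.5 = 3.1.
μ_Q = a·μ_A + b, so b = 50.22 − 3.1·16.2 = 0.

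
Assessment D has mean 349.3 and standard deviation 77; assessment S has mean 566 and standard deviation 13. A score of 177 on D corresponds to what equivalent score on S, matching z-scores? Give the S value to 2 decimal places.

S = 536.91

z = (177 − 349.3)/77 ≈ -2.2377.
S = 566 + z·13 = 566 + (177 − 349.3)·13/77 ≈ 536.91.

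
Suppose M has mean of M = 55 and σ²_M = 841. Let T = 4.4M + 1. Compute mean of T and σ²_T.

T = 4.4M + 1 is linear with a = 4.4, b = 1.
mean of T = a·mean of M + b = 4.4·55 + 1 = 243.
σ²_T = a²·σ²_M = 4.4²·841 = 16281.76 (the additive constant 1 does not affect variance).

mean of T = 243, σ²_T = 16281.76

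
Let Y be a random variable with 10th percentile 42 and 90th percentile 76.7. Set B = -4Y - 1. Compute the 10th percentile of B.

Since a = -4 < 0 the transformation is decreasing, reversing order: the 10th percentile of B corresponds to the 90th percentile of Y.
So P_{10}(B) = a·P_{90}(Y) + b = (-4)·76.7 + (-1) = -307.8.

10th percentile of B = -307.8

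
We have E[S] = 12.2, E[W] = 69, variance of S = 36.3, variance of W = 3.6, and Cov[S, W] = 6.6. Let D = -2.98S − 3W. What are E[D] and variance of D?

E[D] = (-2.98)·E[S] + (-3)·E[W] = (-2.98)·12.2 + (-3)·69 = -243.356.
variance of D = a²·variance of S + b²·variance of W + 2ab·Cov[S, W] with a = -2.98, b = -3.
= (-2.98)²·36.3 + (-3)²·3.6 + 2·(-2.98)·(-3)·6.6
= 322.35852 + 32.4 + 118.008 = 472.76652.

E[D] = -243.356, variance of D = 472.76652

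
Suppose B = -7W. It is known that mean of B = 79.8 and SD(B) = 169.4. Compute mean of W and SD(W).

From B = -7W: mean of B = a·mean of W + b, so mean of W = (mean of B − b)/a = (79.8 − 0)/(-7) = -11.4.
SD(B) = |a|·SD(W), so SD(W) = 169.4/|-7| = 24.2.

mean of W = -11.4, SD(W) = 24.2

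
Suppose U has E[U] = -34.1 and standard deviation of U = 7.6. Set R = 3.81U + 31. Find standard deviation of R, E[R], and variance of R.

standard deviation of R = 28.956, E[R] = -98.921, variance of R = 838.449936

R = 3.81U + 31 is linear with a = 3.81, b = 31.
standard deviation of R = |a|·standard deviation of U = |3.81|·7.6 = 28.956.
E[R] = a·E[U] + b = 3.81·(-34.1) + 31 = -98.921.
variance of U = 7.6² = 57.76.
variance of R = a²·variance of U = 3.81²·57.76 = 838.449936 (the additive constant 31 does not affect variance).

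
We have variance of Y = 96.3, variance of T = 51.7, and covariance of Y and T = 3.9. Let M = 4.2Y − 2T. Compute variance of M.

variance of M = 1840.012

variance of M = a²·variance of Y + b²·variance of T + 2ab·covariance of Y and T with a = 4.2, b = -2.
= 4.2²·96.3 + (-2)²·51.7 + 2·4.2·(-2)·3.9
= 1698.732 + 206.8 + (-65.52) = 1840.012.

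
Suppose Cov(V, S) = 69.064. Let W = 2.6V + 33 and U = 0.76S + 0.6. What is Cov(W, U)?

Cov(W, U) = a·c·Cov(V, S) = 2.6·0.76·69.064 = 136.470464. Additive constants drop out.

Cov(W, U) = 136.470464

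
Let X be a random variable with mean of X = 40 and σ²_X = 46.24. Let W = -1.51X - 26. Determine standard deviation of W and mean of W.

W = -1.51X - 26 is linear with a = -1.51, b = -26.
standard deviation of X = √46.24 = 6.8.
standard deviation of W = |a|·standard deviation of X = |-1.51|·6.8 = 10.268.
mean of W = a·mean of X + b = (-1.51)·40 + (-26) = -86.4.

standard deviation of W = 10.268, mean of W = -86.4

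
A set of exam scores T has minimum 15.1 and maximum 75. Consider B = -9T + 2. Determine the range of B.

Range(B) = 539.1

Range of T = 75 − 15.1 = 59.9.
Range(B) = |a|·Range(T) = |-9|·59.9 = 539.1.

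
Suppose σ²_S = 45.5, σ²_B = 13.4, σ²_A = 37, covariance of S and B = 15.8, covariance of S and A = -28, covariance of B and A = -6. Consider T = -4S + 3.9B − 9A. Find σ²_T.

σ²_T = a²·σ²_S + b²·σ²_B + c²·σ²_A + 2ab·covariance of S and B + 2ac·covariance of S and A + 2bc·covariance of B and A, with a = -4, b = 3.9, c = -9.
= 728 + 203.814 + 2997 + (-492.96) + (-2016) + 421.2
= 1841.054.

σ²_T = 1841.054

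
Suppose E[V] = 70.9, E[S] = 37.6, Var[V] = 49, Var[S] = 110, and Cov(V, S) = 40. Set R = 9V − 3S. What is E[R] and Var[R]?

E[R] = 525.3, Var[R] = 2799

E[R] = 9·E[V] + (-3)·E[S] = 9·70.9 + (-3)·37.6 = 525.3.
Var[R] = a²·Var[V] + b²·Var[S] + 2ab·Cov(V, S) with a = 9, b = -3.
= 9²·49 + (-3)²·110 + 2·9·(-3)·40
= 3969 + 990 + (-2160) = 2799.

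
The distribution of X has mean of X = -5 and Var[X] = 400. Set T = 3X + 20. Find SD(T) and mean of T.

SD(T) = 60, mean of T = 5

T = 3X + 20 is linear with a = 3, b = 20.
SD(X) = √400 = 20.
SD(T) = |a|·SD(X) = |3|·20 = 60.
mean of T = a·mean of X + b = 3·(-5) + 20 = 5.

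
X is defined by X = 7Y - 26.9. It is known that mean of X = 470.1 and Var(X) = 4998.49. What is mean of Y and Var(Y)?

mean of Y = 71, Var(Y) = 102.01

From X = 7Y - 26.9: mean of X = a·mean of Y + b, so mean of Y = (mean of X − b)/a = (470.1 − (-26.9))/7 = 71.
Var(X) = a²·Var(Y), so Var(Y) = 4998.49/7² = 102.01.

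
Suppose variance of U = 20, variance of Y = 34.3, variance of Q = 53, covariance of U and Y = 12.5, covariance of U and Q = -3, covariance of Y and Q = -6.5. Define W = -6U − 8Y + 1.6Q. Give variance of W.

variance of W = 4474.88

variance of W = a²·variance of U + b²·variance of Y + c²·variance of Q + 2ab·covariance of U and Y + 2ac·covariance of U and Q + 2bc·covariance of Y and Q, with a = -6, b = -8, c = 1.6.
= 720 + 2195.2 + 135.68 + 1200 + 57.6 + 166.4
= 4474.88.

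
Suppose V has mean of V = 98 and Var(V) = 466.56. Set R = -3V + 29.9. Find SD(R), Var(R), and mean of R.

SD(R) = 64.8, Var(R) = 4199.04, mean of R = -264.1

R = -3V + 29.9 is linear with a = -3, b = 29.9.
SD(V) = √466.56 = 21.6.
SD(R) = |a|·SD(V) = |-3|·21.6 = 64.8.
Var(R) = a²·Var(V) = (-3)²·466.56 = 4199.04 (the additive constant 29.9 does not affect variance).
mean of R = a·mean of V + b = (-3)·98 + 29.9 = -264.1.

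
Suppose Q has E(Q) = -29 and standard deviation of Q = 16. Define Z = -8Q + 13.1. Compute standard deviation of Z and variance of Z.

Z = -8Q + 13.1 is linear with a = -8, b = 13.1.
standard deviation of Z = |a|·standard deviation of Q = |-8|·16 = 128.
variance of Q = 16² = 256.
variance of Z = a²·variance of Q = (-8)²·256 = 16384 (the additive constant 13.1 does not affect variance).

standard deviation of Z = 128, variance of Z = 16384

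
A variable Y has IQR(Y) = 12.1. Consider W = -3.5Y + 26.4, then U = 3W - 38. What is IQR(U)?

IQR(W) = |-3.5|·12.1 = 42.35.
IQR(U) = |3|·42.35 = 127.05.

IQR(U) = 127.05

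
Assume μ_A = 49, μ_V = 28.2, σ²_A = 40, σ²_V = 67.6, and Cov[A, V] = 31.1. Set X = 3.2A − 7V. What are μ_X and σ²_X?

μ_X = -40.6, σ²_X = 2328.72

μ_X = 3.2·μ_A + (-7)·μ_V = 3.2·49 + (-7)·28.2 = -40.6.
σ²_X = a²·σ²_A + b²·σ²_V + 2ab·Cov[A, V] with a = 3.2, b = -7.
= 3.2²·40 + (-7)²·67.6 + 2·3.2·(-7)·31.1
= 409.6 + 3312.4 + (-1393.28) = 2328.72.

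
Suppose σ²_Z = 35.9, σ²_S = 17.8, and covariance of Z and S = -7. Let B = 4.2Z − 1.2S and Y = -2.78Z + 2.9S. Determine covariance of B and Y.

covariance of B and Y = -589.7244

By bilinearity, covariance of B and Y = ac·σ²_Z + bd·σ²_S + (ad+bc)·covariance of Z and S, with a=4.2, b=-1.2, c=-2.78, d=2.9.
ac·σ²_Z = 4.2·(-2.78)·35.9 = -419.1684
bd·σ²_S = (-1.2)·2.9·17.8 = -61.944
(ad+bc)·covariance of Z and S = (15.516)·(-7) = -108.612
covariance of B and Y = -419.1684 + (-61.944) + (-108.612) = -589.7244.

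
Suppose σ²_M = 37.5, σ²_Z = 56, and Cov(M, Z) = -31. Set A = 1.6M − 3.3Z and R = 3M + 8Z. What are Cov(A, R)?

By bilinearity, Cov(A, R) = ac·σ²_M + bd·σ²_Z + (ad+bc)·Cov(M, Z), with a=1.6, b=-3.3, c=3, d=8.
ac·σ²_M = 1.6·3·37.5 = 180
bd·σ²_Z = (-3.3)·8·56 = -1478.4
(ad+bc)·Cov(M, Z) = (2.9)·(-31) = -89.9
Cov(A, R) = 180 + (-1478.4) + (-89.9) = -1388.3.

Cov(A, R) = -1388.3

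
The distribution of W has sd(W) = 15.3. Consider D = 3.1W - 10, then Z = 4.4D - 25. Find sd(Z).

sd(D) = |3.1|·15.3 = 47.43.
sd(Z) = |4.4|·47.43 = 208.692.

sd(Z) = 208.692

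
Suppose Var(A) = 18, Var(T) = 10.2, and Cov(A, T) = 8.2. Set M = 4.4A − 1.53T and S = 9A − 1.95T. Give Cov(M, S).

By bilinearity, Cov(M, S) = ac·Var(A) + bd·Var(T) + (ad+bc)·Cov(A, T), with a=4.4, b=-1.53, c=9, d=-1.95.
ac·Var(A) = 4.4·9·18 = 712.8
bd·Var(T) = (-1.53)·(-1.95)·10.2 = 30.4317
(ad+bc)·Cov(A, T) = (-22.35)·8.2 = -183.27
Cov(M, S) = 712.8 + 30.4317 + (-183.27) = 559.9617.

Cov(M, S) = 559.9617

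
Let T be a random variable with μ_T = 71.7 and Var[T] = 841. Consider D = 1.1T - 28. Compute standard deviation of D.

D = 1.1T - 28 is linear with a = 1.1, b = -28.
standard deviation of T = √841 = 29.
standard deviation of D = |a|·standard deviation of T = |1.1|·29 = 31.9.

standard deviation of D = 31.9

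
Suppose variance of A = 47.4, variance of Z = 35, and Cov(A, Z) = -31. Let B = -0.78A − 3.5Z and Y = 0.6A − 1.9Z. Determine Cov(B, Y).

By bilinearity, Cov(B, Y) = ac·variance of A + bd·variance of Z + (ad+bc)·Cov(A, Z), with a=-0.78, b=-3.5, c=0.6, d=-1.9.
ac·variance of A = (-0.78)·0.6·47.4 = -22.1832
bd·variance of Z = (-3.5)·(-1.9)·35 = 232.75
(ad+bc)·Cov(A, Z) = (-0.618)·(-31) = 19.158
Cov(B, Y) = -22.1832 + 232.75 + 19.158 = 229.7248.

Cov(B, Y) = 229.7248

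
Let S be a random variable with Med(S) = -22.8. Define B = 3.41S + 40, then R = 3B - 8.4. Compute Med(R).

Med(R) = -121.644

Med(B) = 3.41·(-22.8) + 40 = -37.748.
Med(R) = 3·(-37.748) + (-8.4) = -121.644.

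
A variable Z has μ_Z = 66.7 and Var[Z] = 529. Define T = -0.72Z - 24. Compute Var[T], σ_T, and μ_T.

Var[T] = 274.2336, σ_T = 16.56, μ_T = -72.024

T = -0.72Z - 24 is linear with a = -0.72, b = -24.
Var[T] = a²·Var[Z] = (-0.72)²·529 = 274.2336 (the additive constant -24 does not affect variance).
σ_Z = √529 = 23.
σ_T = |a|·σ_Z = |-0.72|·23 = 16.56.
μ_T = a·μ_Z + b = (-0.72)·66.7 + (-24) = -72.024.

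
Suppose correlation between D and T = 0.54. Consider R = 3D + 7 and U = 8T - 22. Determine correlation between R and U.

Linear rescalings preserve correlation up to sign; here the slopes 3 and 8 have the same sign, so correlation between R and U = correlation between D and T = 0.54.

correlation between R and U = 0.54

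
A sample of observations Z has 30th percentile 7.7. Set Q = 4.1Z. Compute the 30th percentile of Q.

Since a = 4.1 > 0 the transformation is increasing, so the 30th percentile of Q = a·(P_{30} of Z) + b = 4.1·7.7 = 31.57.

30th percentile of Q = 31.57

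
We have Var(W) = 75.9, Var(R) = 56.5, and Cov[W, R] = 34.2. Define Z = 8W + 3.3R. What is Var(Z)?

Var(Z) = 7278.645

Var(Z) = a²·Var(W) + b²·Var(R) + 2ab·Cov[W, R] with a = 8, b = 3.3.
= 8²·75.9 + 3.3²·56.5 + 2·8·3.3·34.2
= 4857.6 + 615.285 + 1805.76 = 7278.645.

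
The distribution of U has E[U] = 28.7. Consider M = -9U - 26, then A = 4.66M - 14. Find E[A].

E[M] = (-9)·28.7 + (-26) = -284.3.
E[A] = 4.66·(-284.3) + (-14) = -1338.838.

E[A] = -1338.838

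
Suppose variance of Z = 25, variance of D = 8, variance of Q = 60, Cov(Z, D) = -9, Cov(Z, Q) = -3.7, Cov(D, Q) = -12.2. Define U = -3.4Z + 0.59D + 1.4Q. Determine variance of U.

variance of U = 460.5624

variance of U = a²·variance of Z + b²·variance of D + c²·variance of Q + 2ab·Cov(Z, D) + 2ac·Cov(Z, Q) + 2bc·Cov(D, Q), with a = -3.4, b = 0.59, c = 1.4.
= 289 + 2.7848 + 117.6 + 36.108 + 35.224 + (-20.1544)
= 460.5624.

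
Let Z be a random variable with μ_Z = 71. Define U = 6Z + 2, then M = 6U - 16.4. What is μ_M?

μ_M = 2551.6

μ_U = 6·71 + 2 = 428.
μ_M = 6·428 + (-16.4) = 2551.6.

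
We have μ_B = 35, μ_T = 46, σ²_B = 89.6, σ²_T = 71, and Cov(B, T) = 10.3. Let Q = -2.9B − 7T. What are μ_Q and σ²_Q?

μ_Q = -423.5, σ²_Q = 4650.716

μ_Q = (-2.9)·μ_B + (-7)·μ_T = (-2.9)·35 + (-7)·46 = -423.5.
σ²_Q = a²·σ²_B + b²·σ²_T + 2ab·Cov(B, T) with a = -2.9, b = -7.
= (-2.9)²·89.6 + (-7)²·71 + 2·(-2.9)·(-7)·10.3
= 753.536 + 3479 + 418.18 = 4650.716.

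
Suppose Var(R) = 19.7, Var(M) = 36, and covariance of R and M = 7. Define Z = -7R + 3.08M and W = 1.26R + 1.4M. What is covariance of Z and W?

By bilinearity, covariance of Z and W = ac·Var(R) + bd·Var(M) + (ad+bc)·covariance of R and M, with a=-7, b=3.08, c=1.26, d=1.4.
ac·Var(R) = (-7)·1.26·19.7 = -173.754
bd·Var(M) = 3.08·1.4·36 = 155.232
(ad+bc)·covariance of R and M = (-5.9192)·7 = -41.4344
covariance of Z and W = -173.754 + 155.232 + (-41.4344) = -59.9564.

covariance of Z and W = -59.9564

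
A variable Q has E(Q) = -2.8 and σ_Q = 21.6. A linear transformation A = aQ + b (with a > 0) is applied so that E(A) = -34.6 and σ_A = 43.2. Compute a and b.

σ_A = a·σ_Q (a > 0), so a = 43.2/21.6 = 2.
E(A) = a·E(Q) + b, so b = -34.6 − 2·(-2.8) = -29.

a = 2, b = -29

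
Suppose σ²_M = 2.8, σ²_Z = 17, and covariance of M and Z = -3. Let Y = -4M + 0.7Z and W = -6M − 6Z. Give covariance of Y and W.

By bilinearity, covariance of Y and W = ac·σ²_M + bd·σ²_Z + (ad+bc)·covariance of M and Z, with a=-4, b=0.7, c=-6, d=-6.
ac·σ²_M = (-4)·(-6)·2.8 = 67.2
bd·σ²_Z = 0.7·(-6)·17 = -71.4
(ad+bc)·covariance of M and Z = (19.8)·(-3) = -59.4
covariance of Y and W = 67.2 + (-71.4) + (-59.4) = -63.6.

covariance of Y and W = -63.6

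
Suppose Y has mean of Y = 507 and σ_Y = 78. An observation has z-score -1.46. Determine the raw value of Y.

Y = mean of Y + z·σ_Y = 507 + (-1.46)·78 = 393.12.

Y = 393.12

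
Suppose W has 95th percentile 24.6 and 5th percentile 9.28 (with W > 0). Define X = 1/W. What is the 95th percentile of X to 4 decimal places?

1/W is decreasing on W > 0, so percentile order reverses: P_{95}(X) uses P_{5}(W) = 9.28.
P_{95}(X) = 1/9.28 ≈ 0.1078.

95th percentile of X = 0.1078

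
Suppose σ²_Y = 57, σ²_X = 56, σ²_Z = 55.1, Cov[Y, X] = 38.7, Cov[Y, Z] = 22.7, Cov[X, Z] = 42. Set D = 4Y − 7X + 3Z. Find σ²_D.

σ²_D = a²·σ²_Y + b²·σ²_X + c²·σ²_Z + 2ab·Cov[Y, X] + 2ac·Cov[Y, Z] + 2bc·Cov[X, Z], with a = 4, b = -7, c = 3.
= 912 + 2744 + 495.9 + (-2167.2) + 544.8 + (-1764)
= 765.5.

σ²_D = 765.5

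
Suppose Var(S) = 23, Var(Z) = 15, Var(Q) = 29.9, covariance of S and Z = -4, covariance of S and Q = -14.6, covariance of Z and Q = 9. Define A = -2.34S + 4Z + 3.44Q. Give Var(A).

Var(A) = 1277.37176

Var(A) = a²·Var(S) + b²·Var(Z) + c²·Var(Q) + 2ab·covariance of S and Z + 2ac·covariance of S and Q + 2bc·covariance of Z and Q, with a = -2.34, b = 4, c = 3.44.
= 125.9388 + 240 + 353.82464 + 74.88 + 235.04832 + 247.68
= 1277.37176.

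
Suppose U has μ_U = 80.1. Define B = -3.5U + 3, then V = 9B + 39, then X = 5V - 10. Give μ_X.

μ_B = (-3.5)·80.1 + 3 = -277.35.
μ_V = 9·(-277.35) + 39 = -2457.15.
μ_X = 5·(-2457.15) + (-10) = -12295.75.

μ_X = -12295.75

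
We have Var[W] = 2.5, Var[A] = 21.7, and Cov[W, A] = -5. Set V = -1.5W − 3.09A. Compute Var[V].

Var[V] = 166.46877

Var[V] = a²·Var[W] + b²·Var[A] + 2ab·Cov[W, A] with a = -1.5, b = -3.09.
= (-1.5)²·2.5 + (-3.09)²·21.7 + 2·(-1.5)·(-3.09)·(-5)
= 5.625 + 207.19377 + (-46.35) = 166.46877.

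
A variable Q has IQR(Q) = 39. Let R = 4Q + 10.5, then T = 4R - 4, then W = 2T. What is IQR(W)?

IQR(W) = 1248

IQR(R) = |4|·39 = 156.
IQR(T) = |4|·156 = 624.
IQR(W) = |2|·624 = 1248.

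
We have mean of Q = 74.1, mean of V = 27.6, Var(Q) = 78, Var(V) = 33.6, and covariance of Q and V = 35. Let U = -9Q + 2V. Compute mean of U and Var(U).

mean of U = -611.7, Var(U) = 5192.4

mean of U = (-9)·mean of Q + 2·mean of V = (-9)·74.1 + 2·27.6 = -611.7.
Var(U) = a²·Var(Q) + b²·Var(V) + 2ab·covariance of Q and V with a = -9, b = 2.
= (-9)²·78 + 2²·33.6 + 2·(-9)·2·35
= 6318 + 134.4 + (-1260) = 5192.4.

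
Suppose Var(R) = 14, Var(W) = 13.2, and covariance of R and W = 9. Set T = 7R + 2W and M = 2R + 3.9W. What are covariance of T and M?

covariance of T and M = 580.66

By bilinearity, covariance of T and M = ac·Var(R) + bd·Var(W) + (ad+bc)·covariance of R and W, with a=7, b=2, c=2, d=3.9.
ac·Var(R) = 7·2·14 = 196
bd·Var(W) = 2·3.9·13.2 = 102.96
(ad+bc)·covariance of R and W = (31.3)·9 = 281.7
covariance of T and M = 196 + 102.96 + 281.7 = 580.66.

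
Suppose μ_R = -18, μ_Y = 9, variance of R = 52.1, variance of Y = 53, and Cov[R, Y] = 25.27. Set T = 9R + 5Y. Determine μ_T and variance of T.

μ_T = 9·μ_R + 5·μ_Y = 9·(-18) + 5·9 = -117.
variance of T = a²·variance of R + b²·variance of Y + 2ab·Cov[R, Y] with a = 9, b = 5.
= 9²·52.1 + 5²·53 + 2·9·5·25.27
= 4220.1 + 1325 + 2274.3 = 7819.4.

μ_T = -117, variance of T = 7819.4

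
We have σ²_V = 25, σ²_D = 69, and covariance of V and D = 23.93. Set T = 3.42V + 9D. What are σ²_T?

σ²_T = 7354.5408

σ²_T = a²·σ²_V + b²·σ²_D + 2ab·covariance of V and D with a = 3.42, b = 9.
= 3.42²·25 + 9²·69 + 2·3.42·9·23.93
= 292.41 + 5589 + 1473.1308 = 7354.5408.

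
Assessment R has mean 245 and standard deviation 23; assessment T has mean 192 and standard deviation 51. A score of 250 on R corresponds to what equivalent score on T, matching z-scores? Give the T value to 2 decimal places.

z = (250 − 245)/23 ≈ 0.2174.
T = 192 + z·51 = 192 + (250 − 245)·51/23 ≈ 203.09.

T = 203.09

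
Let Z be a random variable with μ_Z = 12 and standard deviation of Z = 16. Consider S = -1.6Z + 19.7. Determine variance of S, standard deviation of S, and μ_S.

S = -1.6Z + 19.7 is linear with a = -1.6, b = 19.7.
variance of Z = 16² = 256.
variance of S = a²·variance of Z = (-1.6)²·256 = 655.36 (the additive constant 19.7 does not affect variance).
standard deviation of S = |a|·standard deviation of Z = |-1.6|·16 = 25.6.
μ_S = a·μ_Z + b = (-1.6)·12 + 19.7 = 0.5.

variance of S = 655.36, standard deviation of S = 25.6, μ_S = 0.5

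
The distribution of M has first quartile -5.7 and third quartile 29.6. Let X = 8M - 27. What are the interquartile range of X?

IQR(X) = 282.4

IQR of M = Q3 − Q1 = 29.6 − (-5.7) = 35.3.
Under X = aM + b, IQR(X) = |a|·IQR(M) = |8|·35.3 = 282.4 (shifts cancel; spread scales by |a|).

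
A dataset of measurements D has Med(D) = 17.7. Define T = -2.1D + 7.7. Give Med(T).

A linear map preserves order up to sign, so Med(T) = a·Med(D) + b = (-2.1)·17.7 + 7.7 = -29.47.

Med(T) = -29.47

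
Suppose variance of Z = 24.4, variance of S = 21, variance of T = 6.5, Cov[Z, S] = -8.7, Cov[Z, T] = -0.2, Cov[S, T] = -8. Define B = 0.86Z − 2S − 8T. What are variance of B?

variance of B = a²·variance of Z + b²·variance of S + c²·variance of T + 2ab·Cov[Z, S] + 2ac·Cov[Z, T] + 2bc·Cov[S, T], with a = 0.86, b = -2, c = -8.
= 18.04624 + 84 + 416 + 29.928 + 2.752 + (-256)
= 294.72624.

variance of B = 294.72624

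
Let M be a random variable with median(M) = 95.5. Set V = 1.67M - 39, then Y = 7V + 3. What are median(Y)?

median(V) = 1.67·95.5 + (-39) = 120.485.
median(Y) = 7·120.485 + 3 = 846.395.

median(Y) = 846.395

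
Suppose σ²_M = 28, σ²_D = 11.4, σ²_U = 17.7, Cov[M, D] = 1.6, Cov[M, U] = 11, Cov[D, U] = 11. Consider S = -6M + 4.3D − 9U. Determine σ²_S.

σ²_S = a²·σ²_M + b²·σ²_D + c²·σ²_U + 2ab·Cov[M, D] + 2ac·Cov[M, U] + 2bc·Cov[D, U], with a = -6, b = 4.3, c = -9.
= 1008 + 210.786 + 1433.7 + (-82.56) + 1188 + (-851.4)
= 2906.526.

σ²_S = 2906.526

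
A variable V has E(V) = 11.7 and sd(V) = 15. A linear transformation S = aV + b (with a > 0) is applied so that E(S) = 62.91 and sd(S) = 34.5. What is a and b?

sd(S) = a·sd(V) (a > 0), so a = 34.5/15 = 2.3.
E(S) = a·E(V) + b, so b = 62.91 − 2.3·11.7 = 36.

a = 2.3, b = 36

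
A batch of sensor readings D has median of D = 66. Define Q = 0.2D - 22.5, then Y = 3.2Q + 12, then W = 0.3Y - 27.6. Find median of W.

median of W = -32.928

median of Q = 0.2·66 + (-22.5) = -9.3.
median of Y = 3.2·(-9.3) + 12 = -17.76.
median of W = 0.3·(-17.76) + (-27.6) = -32.928.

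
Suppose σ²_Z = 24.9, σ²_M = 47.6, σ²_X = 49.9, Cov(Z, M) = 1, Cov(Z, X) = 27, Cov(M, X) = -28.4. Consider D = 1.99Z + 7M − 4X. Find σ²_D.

σ²_D = 4417.82649

σ²_D = a²·σ²_Z + b²·σ²_M + c²·σ²_X + 2ab·Cov(Z, M) + 2ac·Cov(Z, X) + 2bc·Cov(M, X), with a = 1.99, b = 7, c = -4.
= 98.60649 + 2332.4 + 798.4 + 27.86 + (-429.84) + 1590.4
= 4417.82649.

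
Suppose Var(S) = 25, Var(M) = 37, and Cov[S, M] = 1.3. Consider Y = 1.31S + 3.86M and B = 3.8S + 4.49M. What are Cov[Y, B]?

By bilinearity, Cov[Y, B] = ac·Var(S) + bd·Var(M) + (ad+bc)·Cov[S, M], with a=1.31, b=3.86, c=3.8, d=4.49.
ac·Var(S) = 1.31·3.8·25 = 124.45
bd·Var(M) = 3.86·4.49·37 = 641.2618
(ad+bc)·Cov[S, M] = (20.5499)·1.3 = 26.71487
Cov[Y, B] = 124.45 + 641.2618 + 26.71487 = 792.42667.

Cov[Y, B] = 792.42667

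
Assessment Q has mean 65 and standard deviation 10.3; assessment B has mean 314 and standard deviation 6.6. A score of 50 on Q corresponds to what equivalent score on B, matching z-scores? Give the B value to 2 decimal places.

z = (50 − 65)/10.3 ≈ -1.4563.
B = 314 + z·6.6 = 314 + (50 − 65)·6.6/10.3 ≈ 304.39.

B = 304.39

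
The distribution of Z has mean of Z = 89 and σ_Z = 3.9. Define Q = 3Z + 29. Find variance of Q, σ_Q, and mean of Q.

variance of Q = 136.89, σ_Q = 11.7, mean of Q = 296

Q = 3Z + 29 is linear with a = 3, b = 29.
variance of Z = 3.9² = 15.21.
variance of Q = a²·variance of Z = 3²·15.21 = 136.89 (the additive constant 29 does not affect variance).
σ_Q = |a|·σ_Z = |3|·3.9 = 11.7.
mean of Q = a·mean of Z + b = 3·89 + 29 = 296.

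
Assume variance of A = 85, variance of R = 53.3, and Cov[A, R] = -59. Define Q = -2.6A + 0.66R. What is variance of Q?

variance of Q = a²·variance of A + b²·variance of R + 2ab·Cov[A, R] with a = -2.6, b = 0.66.
= (-2.6)²·85 + 0.66²·53.3 + 2·(-2.6)·0.66·(-59)
= 574.6 + 23.21748 + 202.488 = 800.30548.

variance of Q = 800.30548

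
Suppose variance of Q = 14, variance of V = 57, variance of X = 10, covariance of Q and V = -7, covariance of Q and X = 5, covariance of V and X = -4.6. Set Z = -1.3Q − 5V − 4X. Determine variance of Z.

variance of Z = 1385.66

variance of Z = a²·variance of Q + b²·variance of V + c²·variance of X + 2ab·covariance of Q and V + 2ac·covariance of Q and X + 2bc·covariance of V and X, with a = -1.3, b = -5, c = -4.
= 23.66 + 1425 + 160 + (-91) + 52 + (-184)
= 1385.66.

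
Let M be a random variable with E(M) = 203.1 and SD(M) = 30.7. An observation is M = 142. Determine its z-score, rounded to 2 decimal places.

z = -1.99

z = (M − E(M)) / SD(M) = (142 − 203.1) / 30.7 ≈ -1.99.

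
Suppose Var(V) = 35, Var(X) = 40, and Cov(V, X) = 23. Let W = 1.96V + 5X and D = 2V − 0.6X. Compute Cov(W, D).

Cov(W, D) = 220.152

By bilinearity, Cov(W, D) = ac·Var(V) + bd·Var(X) + (ad+bc)·Cov(V, X), with a=1.96, b=5, c=2, d=-0.6.
ac·Var(V) = 1.96·2·35 = 137.2
bd·Var(X) = 5·(-0.6)·40 = -120
(ad+bc)·Cov(V, X) = (8.824)·23 = 202.952
Cov(W, D) = 137.2 + (-120) + 202.952 = 220.152.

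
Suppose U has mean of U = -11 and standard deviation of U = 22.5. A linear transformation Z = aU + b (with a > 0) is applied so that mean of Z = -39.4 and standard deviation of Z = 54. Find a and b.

a = 2.4, b = -13

standard deviation of Z = a·standard deviation of U (a > 0), so a = 54/22.5 = 2.4.
mean of Z = a·mean of U + b, so b = -39.4 − 2.4·(-11) = -13.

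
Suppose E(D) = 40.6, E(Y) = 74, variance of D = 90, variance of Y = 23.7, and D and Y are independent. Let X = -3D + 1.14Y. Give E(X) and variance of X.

E(X) = -37.44, variance of X = 840.80052

E(X) = (-3)·E(D) + 1.14·E(Y) = (-3)·40.6 + 1.14·74 = -37.44.
variance of X = a²·variance of D + b²·variance of Y + 2ab·covariance of D and Y with a = -3, b = 1.14.
Independence gives covariance of D and Y = 0.
= (-3)²·90 + 1.14²·23.7 + 2·(-3)·1.14·0
= 810 + 30.80052 + 0 = 840.80052.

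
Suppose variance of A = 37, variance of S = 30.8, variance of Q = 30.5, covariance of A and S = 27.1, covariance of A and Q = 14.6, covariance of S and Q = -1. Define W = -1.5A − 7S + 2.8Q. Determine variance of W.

variance of W = a²·variance of A + b²·variance of S + c²·variance of Q + 2ab·covariance of A and S + 2ac·covariance of A and Q + 2bc·covariance of S and Q, with a = -1.5, b = -7, c = 2.8.
= 83.25 + 1509.2 + 239.12 + 569.1 + (-122.64) + 39.2
= 2317.23.

variance of W = 2317.23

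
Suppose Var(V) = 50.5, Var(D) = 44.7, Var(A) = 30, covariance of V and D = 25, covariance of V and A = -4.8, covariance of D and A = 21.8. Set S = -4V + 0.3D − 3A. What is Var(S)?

Var(S) = a²·Var(V) + b²·Var(D) + c²·Var(A) + 2ab·covariance of V and D + 2ac·covariance of V and A + 2bc·covariance of D and A, with a = -4, b = 0.3, c = -3.
= 808 + 4.023 + 270 + (-60) + (-115.2) + (-39.24)
= 867.583.

Var(S) = 867.583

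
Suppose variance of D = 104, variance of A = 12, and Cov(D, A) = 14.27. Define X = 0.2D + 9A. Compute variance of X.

variance of X = a²·variance of D + b²·variance of A + 2ab·Cov(D, A) with a = 0.2, b = 9.
= 0.2²·104 + 9²·12 + 2·0.2·9·14.27
= 4.16 + 972 + 51.372 = 1027.532.

variance of X = 1027.532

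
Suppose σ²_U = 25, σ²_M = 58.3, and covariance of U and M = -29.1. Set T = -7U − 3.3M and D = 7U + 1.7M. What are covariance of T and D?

By bilinearity, covariance of T and D = ac·σ²_U + bd·σ²_M + (ad+bc)·covariance of U and M, with a=-7, b=-3.3, c=7, d=1.7.
ac·σ²_U = (-7)·7·25 = -1225
bd·σ²_M = (-3.3)·1.7·58.3 = -327.063
(ad+bc)·covariance of U and M = (-35)·(-29.1) = 1018.5
covariance of T and D = -1225 + (-327.063) + 1018.5 = -533.563.

covariance of T and D = -533.563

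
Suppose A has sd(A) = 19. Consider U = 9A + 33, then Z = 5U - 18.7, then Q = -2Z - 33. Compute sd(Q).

sd(U) = |9|·19 = 171.
sd(Z) = |5|·171 = 855.
sd(Q) = |-2|·855 = 1710.

sd(Q) = 1710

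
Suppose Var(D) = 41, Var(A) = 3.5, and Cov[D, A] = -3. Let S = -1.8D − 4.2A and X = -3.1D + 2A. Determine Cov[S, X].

Cov[S, X] = 171.12

By bilinearity, Cov[S, X] = ac·Var(D) + bd·Var(A) + (ad+bc)·Cov[D, A], with a=-1.8, b=-4.2, c=-3.1, d=2.
ac·Var(D) = (-1.8)·(-3.1)·41 = 228.78
bd·Var(A) = (-4.2)·2·3.5 = -29.4
(ad+bc)·Cov[D, A] = (9.42)·(-3) = -28.26
Cov[S, X] = 228.78 + (-29.4) + (-28.26) = 171.12.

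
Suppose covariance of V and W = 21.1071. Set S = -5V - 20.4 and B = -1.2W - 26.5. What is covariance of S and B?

covariance of S and B = a·c·covariance of V and W = (-5)·(-1.2)·21.1071 = 126.6426. Additive constants drop out.

covariance of S and B = 126.6426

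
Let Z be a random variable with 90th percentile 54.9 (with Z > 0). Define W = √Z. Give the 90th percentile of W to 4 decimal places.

√Z is increasing, so P_{90}(W) = g(P_{90}(Z)) ≈ 7.4095.

90th percentile of W = 7.4095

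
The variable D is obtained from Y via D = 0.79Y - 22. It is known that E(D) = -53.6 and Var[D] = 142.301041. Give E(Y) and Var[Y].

From D = 0.79Y - 22: E(D) = a·E(Y) + b, so E(Y) = (E(D) − b)/a = (-53.6 − (-22))/0.79 = -40.
Var[D] = a²·Var[Y], so Var[Y] = 142.301041/0.79² = 228.01.

E(Y) = -40, Var[Y] = 228.01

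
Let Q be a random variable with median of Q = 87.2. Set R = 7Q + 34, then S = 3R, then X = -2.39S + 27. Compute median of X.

median of X = -4593.348

median of R = 7·87.2 + 34 = 644.4.
median of S = 3·644.4 = 1933.2.
median of X = (-2.39)·1933.2 + 27 = -4593.348.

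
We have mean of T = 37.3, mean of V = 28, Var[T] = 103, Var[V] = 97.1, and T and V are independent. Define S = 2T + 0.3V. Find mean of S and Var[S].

mean of S = 83, Var[S] = 420.739

mean of S = 2·mean of T + 0.3·mean of V = 2·37.3 + 0.3·28 = 83.
Var[S] = a²·Var[T] + b²·Var[V] + 2ab·Cov(T, V) with a = 2, b = 0.3.
Independence gives Cov(T, V) = 0.
= 2²·103 + 0.3²·97.1 + 2·2·0.3·0
= 412 + 8.739 + 0 = 420.739.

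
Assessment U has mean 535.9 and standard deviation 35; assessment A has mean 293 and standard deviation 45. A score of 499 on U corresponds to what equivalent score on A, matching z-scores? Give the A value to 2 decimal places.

z = (499 − 535.9)/35 ≈ -1.0543.
A = 293 + z·45 = 293 + (499 − 535.9)·45/35 ≈ 245.56.

A = 245.56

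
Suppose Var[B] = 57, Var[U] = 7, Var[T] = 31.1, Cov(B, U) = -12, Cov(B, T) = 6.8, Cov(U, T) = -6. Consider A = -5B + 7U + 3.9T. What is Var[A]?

Var[A] = 2488.231

Var[A] = a²·Var[B] + b²·Var[U] + c²·Var[T] + 2ab·Cov(B, U) + 2ac·Cov(B, T) + 2bc·Cov(U, T), with a = -5, b = 7, c = 3.9.
= 1425 + 343 + 473.031 + 840 + (-265.2) + (-327.6)
= 2488.231.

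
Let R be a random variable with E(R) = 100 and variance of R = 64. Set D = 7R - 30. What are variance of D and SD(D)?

D = 7R - 30 is linear with a = 7, b = -30.
variance of D = a²·variance of R = 7²·64 = 3136 (the additive constant -30 does not affect variance).
SD(R) = √64 = 8.
SD(D) = |a|·SD(R) = |7|·8 = 56.

variance of D = 3136, SD(D) = 56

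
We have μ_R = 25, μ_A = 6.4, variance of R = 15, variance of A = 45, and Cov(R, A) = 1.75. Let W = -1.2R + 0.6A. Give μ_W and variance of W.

μ_W = -26.16, variance of W = 35.28

μ_W = (-1.2)·μ_R + 0.6·μ_A = (-1.2)·25 + 0.6·6.4 = -26.16.
variance of W = a²·variance of R + b²·variance of A + 2ab·Cov(R, A) with a = -1.2, b = 0.6.
= (-1.2)²·15 + 0.6²·45 + 2·(-1.2)·0.6·1.75
= 21.6 + 16.2 + (-2.52) = 35.28.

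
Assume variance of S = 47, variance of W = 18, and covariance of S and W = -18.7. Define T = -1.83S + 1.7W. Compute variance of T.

variance of T = a²·variance of S + b²·variance of W + 2ab·covariance of S and W with a = -1.83, b = 1.7.
= (-1.83)²·47 + 1.7²·18 + 2·(-1.83)·1.7·(-18.7)
= 157.3983 + 52.02 + 116.3514 = 325.7697.

variance of T = 325.7697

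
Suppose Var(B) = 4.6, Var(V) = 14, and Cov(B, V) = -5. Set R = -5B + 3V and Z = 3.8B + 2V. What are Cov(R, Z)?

By bilinearity, Cov(R, Z) = ac·Var(B) + bd·Var(V) + (ad+bc)·Cov(B, V), with a=-5, b=3, c=3.8, d=2.
ac·Var(B) = (-5)·3.8·4.6 = -87.4
bd·Var(V) = 3·2·14 = 84
(ad+bc)·Cov(B, V) = (1.4)·(-5) = -7
Cov(R, Z) = -87.4 + 84 + (-7) = -10.4.

Cov(R, Z) = -10.4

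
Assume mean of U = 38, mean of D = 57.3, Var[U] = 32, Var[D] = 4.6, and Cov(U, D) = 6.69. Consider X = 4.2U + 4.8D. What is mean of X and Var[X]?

mean of X = 434.64, Var[X] = 940.2048

mean of X = 4.2·mean of U + 4.8·mean of D = 4.2·38 + 4.8·57.3 = 434.64.
Var[X] = a²·Var[U] + b²·Var[D] + 2ab·Cov(U, D) with a = 4.2, b = 4.8.
= 4.2²·32 + 4.8²·4.6 + 2·4.2·4.8·6.69
= 564.48 + 105.984 + 269.7408 = 940.2048.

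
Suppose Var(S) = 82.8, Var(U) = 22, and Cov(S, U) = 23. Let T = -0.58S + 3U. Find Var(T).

Var(T) = 145.81392

Var(T) = a²·Var(S) + b²·Var(U) + 2ab·Cov(S, U) with a = -0.58, b = 3.
= (-0.58)²·82.8 + 3²·22 + 2·(-0.58)·3·23
= 27.85392 + 198 + (-80.04) = 145.81392.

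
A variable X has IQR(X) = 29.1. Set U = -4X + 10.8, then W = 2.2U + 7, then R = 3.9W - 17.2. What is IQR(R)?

IQR(R) = 998.712

IQR(U) = |-4|·29.1 = 116.4.
IQR(W) = |2.2|·116.4 = 256.08.
IQR(R) = |3.9|·256.08 = 998.712.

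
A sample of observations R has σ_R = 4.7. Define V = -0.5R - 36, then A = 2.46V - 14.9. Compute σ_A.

σ_A = 5.781

σ_V = |-0.5|·4.7 = 2.35.
σ_A = |2.46|·2.35 = 5.781.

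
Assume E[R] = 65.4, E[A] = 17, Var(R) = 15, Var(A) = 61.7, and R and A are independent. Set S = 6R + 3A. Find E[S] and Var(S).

E[S] = 443.4, Var(S) = 1095.3

E[S] = 6·E[R] + 3·E[A] = 6·65.4 + 3·17 = 443.4.
Var(S) = a²·Var(R) + b²·Var(A) + 2ab·covariance of R and A with a = 6, b = 3.
Independence gives covariance of R and A = 0.
= 6²·15 + 3²·61.7 + 2·6·3·0
= 540 + 555.3 + 0 = 1095.3.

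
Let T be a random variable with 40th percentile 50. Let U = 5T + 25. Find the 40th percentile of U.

Since a = 5 > 0 the transformation is increasing, so the 40th percentile of U = a·(P_{40} of T) + b = 5·50 + 25 = 275.

40th percentile of U = 275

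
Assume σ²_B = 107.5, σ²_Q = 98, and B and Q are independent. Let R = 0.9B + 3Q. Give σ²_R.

σ²_R = 969.075

σ²_R = a²·σ²_B + b²·σ²_Q + 2ab·Cov[B, Q] with a = 0.9, b = 3.
Independence gives Cov[B, Q] = 0.
= 0.9²·107.5 + 3²·98 + 2·0.9·3·0
= 87.075 + 882 + 0 = 969.075.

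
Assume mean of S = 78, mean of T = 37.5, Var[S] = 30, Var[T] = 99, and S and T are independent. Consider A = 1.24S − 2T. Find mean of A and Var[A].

mean of A = 21.72, Var[A] = 442.128

mean of A = 1.24·mean of S + (-2)·mean of T = 1.24·78 + (-2)·37.5 = 21.72.
Var[A] = a²·Var[S] + b²·Var[T] + 2ab·Cov[S, T] with a = 1.24, b = -2.
Independence gives Cov[S, T] = 0.
= 1.24²·30 + (-2)²·99 + 2·1.24·(-2)·0
= 46.128 + 396 + 0 = 442.128.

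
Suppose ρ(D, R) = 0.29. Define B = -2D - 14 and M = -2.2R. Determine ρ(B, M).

ρ(B, M) = 0.29

Linear rescalings preserve correlation up to sign; here the slopes -2 and -2.2 have the same sign, so ρ(B, M) = ρ(D, R) = 0.29.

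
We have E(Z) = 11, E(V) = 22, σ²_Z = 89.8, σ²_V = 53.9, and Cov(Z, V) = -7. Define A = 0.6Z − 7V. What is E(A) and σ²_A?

E(A) = -147.4, σ²_A = 2732.228

E(A) = 0.6·E(Z) + (-7)·E(V) = 0.6·11 + (-7)·22 = -147.4.
σ²_A = a²·σ²_Z + b²·σ²_V + 2ab·Cov(Z, V) with a = 0.6, b = -7.
= 0.6²·89.8 + (-7)²·53.9 + 2·0.6·(-7)·(-7)
= 32.328 + 2641.1 + 58.8 = 2732.228.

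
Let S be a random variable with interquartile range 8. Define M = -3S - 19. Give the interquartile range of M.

Under M = aS + b, IQR(M) = |a|·IQR(S) = |-3|·8 = 24 (shifts cancel; spread scales by |a|).

IQR(M) = 24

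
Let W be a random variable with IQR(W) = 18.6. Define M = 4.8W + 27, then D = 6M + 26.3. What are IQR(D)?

IQR(M) = |4.8|·18.6 = 89.28.
IQR(D) = |6|·89.28 = 535.68.

IQR(D) = 535.68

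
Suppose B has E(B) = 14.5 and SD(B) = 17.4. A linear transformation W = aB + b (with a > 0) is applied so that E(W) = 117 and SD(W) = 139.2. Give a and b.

SD(W) = a·SD(B) (a > 0), so a = 139.2/17.4 = 8.
E(W) = a·E(B) + b, so b = 117 − 8·14.5 = 1.

a = 8, b = 1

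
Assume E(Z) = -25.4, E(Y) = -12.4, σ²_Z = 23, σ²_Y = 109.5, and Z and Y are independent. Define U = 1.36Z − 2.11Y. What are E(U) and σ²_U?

E(U) = 1.36·E(Z) + (-2.11)·E(Y) = 1.36·(-25.4) + (-2.11)·(-12.4) = -8.38.
σ²_U = a²·σ²_Z + b²·σ²_Y + 2ab·covariance of Z and Y with a = 1.36, b = -2.11.
Independence gives covariance of Z and Y = 0.
= 1.36²·23 + (-2.11)²·109.5 + 2·1.36·(-2.11)·0
= 42.5408 + 487.50495 + 0 = 530.04575.

E(U) = -8.38, σ²_U = 530.04575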